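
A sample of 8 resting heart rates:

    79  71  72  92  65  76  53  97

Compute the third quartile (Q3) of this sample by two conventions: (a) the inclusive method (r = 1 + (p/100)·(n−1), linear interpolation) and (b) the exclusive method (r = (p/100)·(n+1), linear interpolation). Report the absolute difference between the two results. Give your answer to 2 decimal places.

6.50

Sorted: 53, 65, 71, 72, 76, 79, 92, 97.
n = 8.
(a) r = 6.25; between ranks 6 (79) and 7 (92): 82.25.
(b) r = 6.75; between ranks 6 (79) and 7 (92): 88.75.
|82.25 − 88.75| = 6.5.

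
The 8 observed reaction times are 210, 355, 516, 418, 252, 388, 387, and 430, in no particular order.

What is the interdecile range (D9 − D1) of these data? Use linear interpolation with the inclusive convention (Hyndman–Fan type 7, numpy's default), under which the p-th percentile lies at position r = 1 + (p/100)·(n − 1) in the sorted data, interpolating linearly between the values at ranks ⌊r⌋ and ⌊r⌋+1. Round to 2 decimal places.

216.40

Sorted: 210, 252, 355, 387, 388, 418, 430, 516.
n = 8.
P10: r = 1.7; ranks 1–2 are 210, 252; interpolating gives 239.4.
P90: r = 7.3; ranks 7–8 are 430, 516; interpolating gives 455.8.
Difference: 455.8 − 239.4 = 216.4.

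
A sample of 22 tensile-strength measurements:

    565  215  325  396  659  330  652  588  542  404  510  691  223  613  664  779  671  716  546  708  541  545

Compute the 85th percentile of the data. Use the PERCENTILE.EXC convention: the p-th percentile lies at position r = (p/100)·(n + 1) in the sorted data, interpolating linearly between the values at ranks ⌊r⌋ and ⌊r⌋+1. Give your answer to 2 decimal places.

700.35

Sorted: 215, 223, 325, 330, 396, 404, 510, 541, 542, 545, 546, 565, 588, 613, 652, 659, 664, 671, 691, 708, 716, 779.
n = 22.
r = (85/100)·(22 + 1) = 19.55.
Rank 19 is 691 and rank 20 is 708.
Interpolate: 691 + 0.55·(708 − 691) = 691 + 0.55·17 = 700.35.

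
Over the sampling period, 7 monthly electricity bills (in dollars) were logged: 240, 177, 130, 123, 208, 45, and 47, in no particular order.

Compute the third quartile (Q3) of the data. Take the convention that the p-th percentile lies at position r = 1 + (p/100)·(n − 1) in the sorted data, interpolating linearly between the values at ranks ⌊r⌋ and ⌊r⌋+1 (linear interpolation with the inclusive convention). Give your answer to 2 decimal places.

192.50

Sorted: 45, 47, 123, 130, 177, 208, 240.
n = 7.
r = 1 + (75/100)·(7 − 1) = 1 + 4.5 = 5.5.
Rank 5 is 177 and rank 6 is 208.
Interpolate: 177 + 0.5·(208 − 177) = 177 + 0.5·31 = 192.5.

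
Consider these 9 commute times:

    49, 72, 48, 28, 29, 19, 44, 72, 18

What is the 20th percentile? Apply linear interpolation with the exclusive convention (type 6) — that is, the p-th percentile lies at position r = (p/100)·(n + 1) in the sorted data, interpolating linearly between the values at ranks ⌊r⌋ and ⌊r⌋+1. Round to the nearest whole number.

Sorted: 18, 19, 28, 29, 44, 48, 49, 72, 72.
n = 9.
r = (20/100)·(9 + 1) = 2.
r is an integer, so P20 is the value at rank 2: 19.

19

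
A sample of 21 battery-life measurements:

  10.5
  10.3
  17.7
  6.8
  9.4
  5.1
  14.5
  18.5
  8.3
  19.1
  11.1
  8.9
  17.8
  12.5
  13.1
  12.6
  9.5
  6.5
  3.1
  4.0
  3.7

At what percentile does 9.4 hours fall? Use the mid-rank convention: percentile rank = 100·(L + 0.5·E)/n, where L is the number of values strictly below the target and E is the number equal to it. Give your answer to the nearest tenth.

40.5

Sorted: 3.1, 3.7, 4.0, 5.1, 6.5, 6.8, 8.3, 8.9, 9.4, 9.5, 10.3, 10.5, 11.1, 12.5, 12.6, 13.1, 14.5, 17.7, 17.8, 18.5, 19.1.
Count below 9.4: L = 8; count equal: E = 1; n = 21.
Percentile rank = 100·(8 + 0.5·1)/21 = 100·8.5/21 = 40.48.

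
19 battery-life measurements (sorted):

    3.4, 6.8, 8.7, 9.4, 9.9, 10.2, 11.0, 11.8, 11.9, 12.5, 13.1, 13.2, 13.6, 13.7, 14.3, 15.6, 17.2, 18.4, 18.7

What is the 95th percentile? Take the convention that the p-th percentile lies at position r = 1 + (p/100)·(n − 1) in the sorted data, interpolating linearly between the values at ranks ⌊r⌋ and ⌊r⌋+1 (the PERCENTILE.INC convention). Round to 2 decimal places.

18.43

n = 19.
r = 1 + (95/100)·(19 − 1) = 1 + 17.1 = 18.1.
Rank 18 is 18.4 and rank 19 is 18.7.
Interpolate: 18.4 + 0.1·(18.7 − 18.4) = 18.4 + 0.1·0.3 = 18.43.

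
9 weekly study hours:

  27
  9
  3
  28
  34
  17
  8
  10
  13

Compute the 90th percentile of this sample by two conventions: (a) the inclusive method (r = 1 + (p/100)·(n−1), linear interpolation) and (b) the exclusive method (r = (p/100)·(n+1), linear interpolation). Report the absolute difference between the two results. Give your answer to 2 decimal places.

4.80

Sorted: 3, 8, 9, 10, 13, 17, 27, 28, 34.
n = 9.
(a) r = 8.2; between ranks 8 (28) and 9 (34): 29.2.
(b) r = 9 → value at rank 9 = 34.
|29.2 − 34| = 4.8.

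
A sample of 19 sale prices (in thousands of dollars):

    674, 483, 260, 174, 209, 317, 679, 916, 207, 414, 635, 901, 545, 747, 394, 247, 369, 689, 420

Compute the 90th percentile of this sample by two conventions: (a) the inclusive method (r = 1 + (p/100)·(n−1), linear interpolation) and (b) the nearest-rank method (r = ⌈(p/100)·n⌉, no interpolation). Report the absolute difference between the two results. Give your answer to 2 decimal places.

123.20

Sorted: 174, 207, 209, 247, 260, 317, 369, 394, 414, 420, 483, 545, 635, 674, 679, 689, 747, 901, 916.
n = 19.
(a) r = 17.2; between ranks 17 (747) and 18 (901): 777.8.
(b) the nearest-rank method: rank 18 → 901.
|777.8 − 901| = 123.2.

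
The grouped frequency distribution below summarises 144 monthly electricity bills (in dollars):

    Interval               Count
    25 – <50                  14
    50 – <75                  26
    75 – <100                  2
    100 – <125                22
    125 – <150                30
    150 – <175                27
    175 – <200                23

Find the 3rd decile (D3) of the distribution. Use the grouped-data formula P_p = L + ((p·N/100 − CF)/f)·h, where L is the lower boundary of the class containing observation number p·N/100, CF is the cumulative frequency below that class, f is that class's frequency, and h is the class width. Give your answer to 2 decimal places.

101.36

N = 144; target position k = 30/100 · 144 = 43.2.
Cumulative frequencies: 14, 40, 42, 64, 94, 121, 144.
Observation 43.2 falls in the class 100 – <125.
L = 100, CF = 42, f = 22, h = 25.
P30 = 100 + ((43.2 − 42)/22)·25 = 100 + 1.36364 = 101.364.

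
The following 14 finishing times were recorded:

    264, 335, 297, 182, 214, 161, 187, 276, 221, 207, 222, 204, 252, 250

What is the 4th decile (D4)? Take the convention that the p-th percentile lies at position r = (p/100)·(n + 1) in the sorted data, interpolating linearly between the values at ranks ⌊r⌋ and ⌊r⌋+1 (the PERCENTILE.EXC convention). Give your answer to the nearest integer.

214

Sorted: 161, 182, 187, 204, 207, 214, 221, 222, 250, 252, 264, 276, 297, 335.
n = 14.
r = (40/100)·(14 + 1) = 6.
r is an integer, so P40 is the value at rank 6: 214.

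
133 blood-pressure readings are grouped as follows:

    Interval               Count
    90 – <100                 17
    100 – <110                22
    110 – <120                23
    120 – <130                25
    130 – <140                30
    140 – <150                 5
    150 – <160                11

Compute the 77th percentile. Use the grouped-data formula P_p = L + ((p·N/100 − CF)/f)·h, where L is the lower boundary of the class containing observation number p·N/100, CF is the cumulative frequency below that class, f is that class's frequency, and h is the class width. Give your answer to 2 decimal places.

N = 133; target position k = 77/100 · 133 = 102.41.
Cumulative frequencies: 17, 39, 62, 87, 117, 122, 133.
Observation 102.41 falls in the class 130 – <140.
L = 130, CF = 87, f = 30, h = 10.
P77 = 130 + ((102.41 − 87)/30)·10 = 130 + 5.13667 = 135.137.

135.14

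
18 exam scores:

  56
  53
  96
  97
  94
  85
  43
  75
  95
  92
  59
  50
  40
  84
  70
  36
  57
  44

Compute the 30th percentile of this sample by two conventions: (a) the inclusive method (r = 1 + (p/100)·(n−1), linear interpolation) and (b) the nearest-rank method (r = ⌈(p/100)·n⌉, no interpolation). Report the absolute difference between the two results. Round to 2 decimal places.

Sorted: 36, 40, 43, 44, 50, 53, 56, 57, 59, 70, 75, 84, 85, 92, 94, 95, 96, 97.
n = 18.
(a) r = 6.1; between ranks 6 (53) and 7 (56): 53.3.
(b) the nearest-rank method: rank 6 → 53.
|53.3 − 53| = 0.3.

0.30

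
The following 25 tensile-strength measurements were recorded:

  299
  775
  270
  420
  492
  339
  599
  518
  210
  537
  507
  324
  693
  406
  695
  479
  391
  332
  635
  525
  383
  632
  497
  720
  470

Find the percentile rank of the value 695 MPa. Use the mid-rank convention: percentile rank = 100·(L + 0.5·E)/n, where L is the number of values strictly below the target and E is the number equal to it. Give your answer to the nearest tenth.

90.0

Sorted: 210, 270, 299, 324, 332, 339, 383, 391, 406, 420, 470, 479, 492, 497, 507, 518, 525, 537, 599, 632, 635, 693, 695, 720, 775.
Count below 695: L = 22; count equal: E = 1; n = 25.
Percentile rank = 100·(22 + 0.5·1)/25 = 100·22.5/25 = 90.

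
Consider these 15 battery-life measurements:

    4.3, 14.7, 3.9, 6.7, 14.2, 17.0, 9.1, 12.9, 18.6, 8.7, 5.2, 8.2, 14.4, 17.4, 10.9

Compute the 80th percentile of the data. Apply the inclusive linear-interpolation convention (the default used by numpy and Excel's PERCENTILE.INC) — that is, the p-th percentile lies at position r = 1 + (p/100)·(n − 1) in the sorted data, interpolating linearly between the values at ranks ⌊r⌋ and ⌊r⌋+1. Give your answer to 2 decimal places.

15.16

Sorted: 3.9, 4.3, 5.2, 6.7, 8.2, 8.7, 9.1, 10.9, 12.9, 14.2, 14.4, 14.7, 17.0, 17.4, 18.6.
n = 15.
r = 1 + (80/100)·(15 − 1) = 1 + 11.2 = 12.2.
Rank 12 is 14.7 and rank 13 is 17.0.
Interpolate: 14.7 + 0.2·(17.0 − 14.7) = 14.7 + 0.2·2.3 = 15.16.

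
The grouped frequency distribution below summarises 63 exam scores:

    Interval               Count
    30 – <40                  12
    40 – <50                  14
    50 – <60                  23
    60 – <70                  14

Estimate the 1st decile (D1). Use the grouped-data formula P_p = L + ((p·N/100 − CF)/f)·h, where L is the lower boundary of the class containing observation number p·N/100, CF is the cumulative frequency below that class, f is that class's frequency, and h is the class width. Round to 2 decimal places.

N = 63; target position k = 10/100 · 63 = 6.3.
Cumulative frequencies: 12, 26, 49, 63.
Observation 6.3 falls in the class 30 – <40.
L = 30, CF = 0, f = 12, h = 10.
P10 = 30 + ((6.3 − 0)/12)·10 = 30 + 5.25 = 35.25.

35.25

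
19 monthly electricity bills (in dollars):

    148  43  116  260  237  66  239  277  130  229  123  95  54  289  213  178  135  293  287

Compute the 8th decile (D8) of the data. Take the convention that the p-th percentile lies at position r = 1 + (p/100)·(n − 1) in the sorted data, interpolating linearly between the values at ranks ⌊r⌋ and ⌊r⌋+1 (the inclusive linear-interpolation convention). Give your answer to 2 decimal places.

Sorted: 43, 54, 66, 95, 116, 123, 130, 135, 148, 178, 213, 229, 237, 239, 260, 277, 287, 289, 293.
n = 19.
r = 1 + (80/100)·(19 − 1) = 1 + 14.4 = 15.4.
Rank 15 is 260 and rank 16 is 277.
Interpolate: 260 + 0.4·(277 − 260) = 260 + 0.4·17 = 266.8.

266.80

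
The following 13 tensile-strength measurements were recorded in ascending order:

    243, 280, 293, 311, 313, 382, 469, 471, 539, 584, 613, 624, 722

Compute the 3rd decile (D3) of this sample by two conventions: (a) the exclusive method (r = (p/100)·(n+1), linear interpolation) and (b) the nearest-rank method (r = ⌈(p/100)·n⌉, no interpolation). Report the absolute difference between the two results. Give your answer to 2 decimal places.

n = 13.
(a) r = 4.2; between ranks 4 (311) and 5 (313): 311.4.
(b) the nearest-rank method: rank 4 → 311.
|311.4 − 311| = 0.4.

0.40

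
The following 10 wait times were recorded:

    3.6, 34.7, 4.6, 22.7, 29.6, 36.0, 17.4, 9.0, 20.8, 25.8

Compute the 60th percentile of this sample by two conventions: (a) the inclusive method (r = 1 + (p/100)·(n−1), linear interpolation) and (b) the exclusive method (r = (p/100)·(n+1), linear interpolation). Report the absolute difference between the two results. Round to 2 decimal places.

0.62

Sorted: 3.6, 4.6, 9.0, 17.4, 20.8, 22.7, 25.8, 29.6, 34.7, 36.0.
n = 10.
(a) r = 6.4; between ranks 6 (22.7) and 7 (25.8): 23.94.
(b) r = 6.6; between ranks 6 (22.7) and 7 (25.8): 24.56.
|23.94 − 24.56| = 0.62.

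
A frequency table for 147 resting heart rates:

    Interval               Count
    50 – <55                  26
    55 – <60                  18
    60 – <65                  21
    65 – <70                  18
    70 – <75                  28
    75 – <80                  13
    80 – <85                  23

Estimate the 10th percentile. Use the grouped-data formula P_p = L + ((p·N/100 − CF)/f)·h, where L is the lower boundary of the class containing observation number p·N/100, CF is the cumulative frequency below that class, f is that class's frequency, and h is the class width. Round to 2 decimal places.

52.83

N = 147; target position k = 10/100 · 147 = 14.7.
Cumulative frequencies: 26, 44, 65, 83, 111, 124, 147.
Observation 14.7 falls in the class 50 – <55.
L = 50, CF = 0, f = 26, h = 5.
P10 = 50 + ((14.7 − 0)/26)·5 = 50 + 2.82692 = 52.8269.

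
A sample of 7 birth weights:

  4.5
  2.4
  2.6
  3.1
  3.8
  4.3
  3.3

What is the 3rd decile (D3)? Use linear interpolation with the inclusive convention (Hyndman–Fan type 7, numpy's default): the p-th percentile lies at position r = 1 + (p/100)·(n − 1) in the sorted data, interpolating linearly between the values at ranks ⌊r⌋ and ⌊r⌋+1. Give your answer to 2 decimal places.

Sorted: 2.4, 2.6, 3.1, 3.3, 3.8, 4.3, 4.5.
n = 7.
r = 1 + (30/100)·(7 − 1) = 1 + 1.8 = 2.8.
Rank 2 is 2.6 and rank 3 is 3.1.
Interpolate: 2.6 + 0.8·(3.1 − 2.6) = 2.6 + 0.8·0.5 = 3.

3.00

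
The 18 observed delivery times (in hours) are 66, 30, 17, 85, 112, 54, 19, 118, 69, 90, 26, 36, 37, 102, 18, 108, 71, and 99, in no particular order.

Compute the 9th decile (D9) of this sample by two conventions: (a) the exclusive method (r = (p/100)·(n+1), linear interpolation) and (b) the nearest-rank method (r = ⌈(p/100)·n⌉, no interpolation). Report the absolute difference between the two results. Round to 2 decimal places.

Sorted: 17, 18, 19, 26, 30, 36, 37, 54, 66, 69, 71, 85, 90, 99, 102, 108, 112, 118.
n = 18.
(a) r = 17.1; between ranks 17 (112) and 18 (118): 112.6.
(b) the nearest-rank method: rank 17 → 112.
|112.6 − 112| = 0.6.

0.60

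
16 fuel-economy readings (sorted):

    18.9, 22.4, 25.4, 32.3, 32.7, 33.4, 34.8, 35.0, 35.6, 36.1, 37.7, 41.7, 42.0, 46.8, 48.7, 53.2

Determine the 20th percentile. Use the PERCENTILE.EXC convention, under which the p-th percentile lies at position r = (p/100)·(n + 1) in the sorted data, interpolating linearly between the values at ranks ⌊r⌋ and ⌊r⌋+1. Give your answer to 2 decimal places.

28.16

n = 16.
r = (20/100)·(16 + 1) = 3.4.
Rank 3 is 25.4 and rank 4 is 32.3.
Interpolate: 25.4 + 0.4·(32.3 − 25.4) = 25.4 + 0.4·6.9 = 28.16.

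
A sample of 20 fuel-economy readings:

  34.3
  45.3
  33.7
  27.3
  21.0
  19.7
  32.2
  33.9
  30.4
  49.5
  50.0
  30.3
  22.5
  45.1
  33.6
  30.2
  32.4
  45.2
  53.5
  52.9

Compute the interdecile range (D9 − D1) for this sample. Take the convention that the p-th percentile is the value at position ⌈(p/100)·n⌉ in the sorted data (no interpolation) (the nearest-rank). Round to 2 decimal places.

29.00

Sorted: 19.7, 21.0, 22.5, 27.3, 30.2, 30.3, 30.4, 32.2, 32.4, 33.6, 33.7, 33.9, 34.3, 45.1, 45.2, 45.3, 49.5, 50.0, 52.9, 53.5.
n = 20.
P10: rank ⌈10/100·20⌉ = 2 → 21.
P90: rank ⌈90/100·20⌉ = 18 → 50.
Difference: 50 − 21 = 29.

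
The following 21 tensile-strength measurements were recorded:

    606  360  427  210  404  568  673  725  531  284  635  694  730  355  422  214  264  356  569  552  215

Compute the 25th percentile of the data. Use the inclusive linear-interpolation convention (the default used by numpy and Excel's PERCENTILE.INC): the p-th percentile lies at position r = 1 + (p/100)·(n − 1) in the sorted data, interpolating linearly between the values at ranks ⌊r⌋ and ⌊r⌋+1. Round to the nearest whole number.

355

Sorted: 210, 214, 215, 264, 284, 355, 356, 360, 404, 422, 427, 531, 552, 568, 569, 606, 635, 673, 694, 725, 730.
n = 21.
r = 1 + (25/100)·(21 − 1) = 1 + 5 = 6.
r is an integer, so P25 is the value at rank 6: 355.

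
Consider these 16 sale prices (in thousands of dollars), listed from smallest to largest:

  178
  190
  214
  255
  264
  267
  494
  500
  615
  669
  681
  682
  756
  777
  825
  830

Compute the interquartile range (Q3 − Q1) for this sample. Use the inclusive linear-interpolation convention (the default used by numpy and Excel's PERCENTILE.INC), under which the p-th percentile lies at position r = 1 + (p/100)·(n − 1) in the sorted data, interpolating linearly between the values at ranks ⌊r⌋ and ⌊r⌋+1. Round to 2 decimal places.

n = 16.
P25: r = 4.75; ranks 4–5 are 255, 264; interpolating gives 261.75.
P75: r = 12.25; ranks 12–13 are 682, 756; interpolating gives 700.5.
Difference: 700.5 − 261.75 = 438.75.

438.75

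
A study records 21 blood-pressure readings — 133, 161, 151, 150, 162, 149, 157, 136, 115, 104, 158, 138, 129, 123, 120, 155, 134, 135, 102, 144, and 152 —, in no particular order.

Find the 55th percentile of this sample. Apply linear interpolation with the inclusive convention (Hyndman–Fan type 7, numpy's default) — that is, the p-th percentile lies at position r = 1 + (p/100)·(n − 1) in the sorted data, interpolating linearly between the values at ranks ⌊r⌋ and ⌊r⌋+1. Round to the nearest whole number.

Sorted: 102, 104, 115, 120, 123, 129, 133, 134, 135, 136, 138, 144, 149, 150, 151, 152, 155, 157, 158, 161, 162.
n = 21.
r = 1 + (55/100)·(21 − 1) = 1 + 11 = 12.
r is an integer, so P55 is the value at rank 12: 144.

144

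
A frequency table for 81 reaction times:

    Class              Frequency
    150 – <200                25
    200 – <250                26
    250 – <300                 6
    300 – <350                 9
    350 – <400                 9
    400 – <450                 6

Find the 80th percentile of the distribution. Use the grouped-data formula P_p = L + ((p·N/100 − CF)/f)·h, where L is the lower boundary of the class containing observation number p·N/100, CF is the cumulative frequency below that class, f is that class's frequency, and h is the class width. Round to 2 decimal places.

N = 81; target position k = 80/100 · 81 = 64.8.
Cumulative frequencies: 25, 51, 57, 66, 75, 81.
Observation 64.8 falls in the class 300 – <350.
L = 300, CF = 57, f = 9, h = 50.
P80 = 300 + ((64.8 − 57)/9)·50 = 300 + 43.3333 = 343.333.

343.33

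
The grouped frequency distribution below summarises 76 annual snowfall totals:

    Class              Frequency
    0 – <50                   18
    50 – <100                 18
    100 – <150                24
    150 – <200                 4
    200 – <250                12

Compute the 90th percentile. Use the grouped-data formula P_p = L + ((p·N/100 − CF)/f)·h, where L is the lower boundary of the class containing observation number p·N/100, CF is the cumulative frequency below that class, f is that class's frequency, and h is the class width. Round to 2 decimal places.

N = 76; target position k = 90/100 · 76 = 68.4.
Cumulative frequencies: 18, 36, 60, 64, 76.
Observation 68.4 falls in the class 200 – <250.
L = 200, CF = 64, f = 12, h = 50.
P90 = 200 + ((68.4 − 64)/12)·50 = 200 + 18.3333 = 218.333.

218.33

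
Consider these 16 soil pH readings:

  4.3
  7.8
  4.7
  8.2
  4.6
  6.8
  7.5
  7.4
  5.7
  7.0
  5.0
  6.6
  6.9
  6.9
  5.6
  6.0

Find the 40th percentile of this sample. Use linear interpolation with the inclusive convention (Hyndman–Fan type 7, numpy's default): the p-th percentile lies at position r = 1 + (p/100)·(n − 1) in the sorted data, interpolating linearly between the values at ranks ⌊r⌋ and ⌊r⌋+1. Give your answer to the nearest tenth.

Sorted: 4.3, 4.6, 4.7, 5.0, 5.6, 5.7, 6.0, 6.6, 6.8, 6.9, 6.9, 7.0, 7.4, 7.5, 7.8, 8.2.
n = 16.
r = 1 + (40/100)·(16 − 1) = 1 + 6 = 7.
r is an integer, so P40 is the value at rank 7: 6.0.

6.0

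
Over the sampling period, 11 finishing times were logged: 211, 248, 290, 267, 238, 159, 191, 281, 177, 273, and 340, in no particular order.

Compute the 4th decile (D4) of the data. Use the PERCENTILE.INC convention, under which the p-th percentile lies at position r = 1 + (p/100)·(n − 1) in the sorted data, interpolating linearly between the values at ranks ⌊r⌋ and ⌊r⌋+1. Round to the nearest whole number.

Sorted: 159, 177, 191, 211, 238, 248, 267, 273, 281, 290, 340.
n = 11.
r = 1 + (40/100)·(11 − 1) = 1 + 4 = 5.
r is an integer, so P40 is the value at rank 5: 238.

238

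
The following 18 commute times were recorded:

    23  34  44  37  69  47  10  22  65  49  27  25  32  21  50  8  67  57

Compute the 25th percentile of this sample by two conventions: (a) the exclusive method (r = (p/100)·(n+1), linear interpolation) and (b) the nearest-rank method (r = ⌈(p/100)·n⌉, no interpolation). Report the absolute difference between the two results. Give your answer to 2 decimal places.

Sorted: 8, 10, 21, 22, 23, 25, 27, 32, 34, 37, 44, 47, 49, 50, 57, 65, 67, 69.
n = 18.
(a) r = 4.75; between ranks 4 (22) and 5 (23): 22.75.
(b) the nearest-rank method: rank 5 → 23.
|22.75 − 23| = 0.25.

0.25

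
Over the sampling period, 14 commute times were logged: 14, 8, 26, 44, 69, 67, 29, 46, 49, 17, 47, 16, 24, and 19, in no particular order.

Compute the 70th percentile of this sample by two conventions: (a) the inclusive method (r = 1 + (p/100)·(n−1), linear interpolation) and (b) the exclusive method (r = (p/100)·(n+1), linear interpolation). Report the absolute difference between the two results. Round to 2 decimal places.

0.40

Sorted: 8, 14, 16, 17, 19, 24, 26, 29, 44, 46, 47, 49, 67, 69.
n = 14.
(a) r = 10.1; between ranks 10 (46) and 11 (47): 46.1.
(b) r = 10.5; between ranks 10 (46) and 11 (47): 46.5.
|46.1 − 46.5| = 0.4.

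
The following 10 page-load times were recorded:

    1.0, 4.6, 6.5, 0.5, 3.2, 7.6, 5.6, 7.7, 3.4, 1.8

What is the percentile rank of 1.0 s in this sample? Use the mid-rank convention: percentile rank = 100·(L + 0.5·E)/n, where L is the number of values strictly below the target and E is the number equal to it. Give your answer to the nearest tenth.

15.0

Sorted: 0.5, 1.0, 1.8, 3.2, 3.4, 4.6, 5.6, 6.5, 7.6, 7.7.
Count below 1.0: L = 1; count equal: E = 1; n = 10.
Percentile rank = 100·(1 + 0.5·1)/10 = 100·1.5/10 = 15.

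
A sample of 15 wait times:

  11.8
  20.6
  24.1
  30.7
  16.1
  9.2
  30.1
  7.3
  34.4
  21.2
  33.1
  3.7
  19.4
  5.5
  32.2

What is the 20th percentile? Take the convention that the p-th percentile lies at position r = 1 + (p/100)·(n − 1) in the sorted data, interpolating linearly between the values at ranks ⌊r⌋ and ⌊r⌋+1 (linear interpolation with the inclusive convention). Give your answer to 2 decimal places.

8.82

Sorted: 3.7, 5.5, 7.3, 9.2, 11.8, 16.1, 19.4, 20.6, 21.2, 24.1, 30.1, 30.7, 32.2, 33.1, 34.4.
n = 15.
r = 1 + (20/100)·(15 − 1) = 1 + 2.8 = 3.8.
Rank 3 is 7.3 and rank 4 is 9.2.
Interpolate: 7.3 + 0.8·(9.2 − 7.3) = 7.3 + 0.8·1.9 = 8.82.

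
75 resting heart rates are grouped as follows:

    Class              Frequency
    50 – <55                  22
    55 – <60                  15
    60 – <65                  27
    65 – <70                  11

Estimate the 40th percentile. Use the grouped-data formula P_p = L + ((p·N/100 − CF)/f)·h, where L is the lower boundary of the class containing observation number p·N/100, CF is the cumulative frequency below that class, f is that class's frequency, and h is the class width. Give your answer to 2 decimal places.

57.67

N = 75; target position k = 40/100 · 75 = 30.
Cumulative frequencies: 22, 37, 64, 75.
Observation 30 falls in the class 55 – <60.
L = 55, CF = 22, f = 15, h = 5.
P40 = 55 + ((30 − 22)/15)·5 = 55 + 2.66667 = 57.6667.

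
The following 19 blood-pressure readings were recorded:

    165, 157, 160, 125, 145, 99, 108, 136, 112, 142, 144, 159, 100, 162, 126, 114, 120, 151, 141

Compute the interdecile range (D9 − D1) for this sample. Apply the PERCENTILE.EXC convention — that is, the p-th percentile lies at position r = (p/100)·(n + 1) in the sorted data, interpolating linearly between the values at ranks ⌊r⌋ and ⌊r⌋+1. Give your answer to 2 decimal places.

Sorted: 99, 100, 108, 112, 114, 120, 125, 126, 136, 141, 142, 144, 145, 151, 157, 159, 160, 162, 165.
n = 19.
P10: r = 2 (integer) → 100.
P90: r = 18 (integer) → 162.
Difference: 162 − 100 = 62.

62.00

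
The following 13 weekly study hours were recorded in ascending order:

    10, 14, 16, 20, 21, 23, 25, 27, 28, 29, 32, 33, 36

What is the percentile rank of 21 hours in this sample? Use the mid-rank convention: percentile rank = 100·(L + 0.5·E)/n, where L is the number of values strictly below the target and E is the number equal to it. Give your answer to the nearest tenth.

Count below 21: L = 4; count equal: E = 1; n = 13.
Percentile rank = 100·(4 + 0.5·1)/13 = 100·4.5/13 = 34.62.

34.6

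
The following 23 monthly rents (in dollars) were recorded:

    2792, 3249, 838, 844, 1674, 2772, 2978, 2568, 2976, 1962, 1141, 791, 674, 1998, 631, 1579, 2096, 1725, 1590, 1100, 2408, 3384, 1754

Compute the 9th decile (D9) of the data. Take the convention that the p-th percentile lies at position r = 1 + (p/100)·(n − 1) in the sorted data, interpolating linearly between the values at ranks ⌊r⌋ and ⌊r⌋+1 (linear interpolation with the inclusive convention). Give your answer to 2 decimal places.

Sorted: 631, 674, 791, 838, 844, 1100, 1141, 1579, 1590, 1674, 1725, 1754, 1962, 1998, 2096, 2408, 2568, 2772, 2792, 2976, 2978, 3249, 3384.
n = 23.
r = 1 + (90/100)·(23 − 1) = 1 + 19.8 = 20.8.
Rank 20 is 2976 and rank 21 is 2978.
Interpolate: 2976 + 0.8·(2978 − 2976) = 2976 + 0.8·2 = 2977.6.

2977.60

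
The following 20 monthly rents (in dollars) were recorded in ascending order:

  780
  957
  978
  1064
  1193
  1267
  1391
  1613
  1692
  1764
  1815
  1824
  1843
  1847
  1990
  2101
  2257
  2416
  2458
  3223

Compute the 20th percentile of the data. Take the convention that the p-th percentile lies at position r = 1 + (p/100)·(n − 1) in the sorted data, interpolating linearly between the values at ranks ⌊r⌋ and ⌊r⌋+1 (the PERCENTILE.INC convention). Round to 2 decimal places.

1167.20

n = 20.
r = 1 + (20/100)·(20 − 1) = 1 + 3.8 = 4.8.
Rank 4 is 1064 and rank 5 is 1193.
Interpolate: 1064 + 0.8·(1193 − 1064) = 1064 + 0.8·129 = 1167.2.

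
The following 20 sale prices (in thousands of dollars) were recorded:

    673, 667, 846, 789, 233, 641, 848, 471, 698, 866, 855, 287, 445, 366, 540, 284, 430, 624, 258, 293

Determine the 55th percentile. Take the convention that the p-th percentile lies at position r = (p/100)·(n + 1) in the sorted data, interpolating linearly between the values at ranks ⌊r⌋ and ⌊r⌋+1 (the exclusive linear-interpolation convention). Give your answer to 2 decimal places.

633.35

Sorted: 233, 258, 284, 287, 293, 366, 430, 445, 471, 540, 624, 641, 667, 673, 698, 789, 846, 848, 855, 866.
n = 20.
r = (55/100)·(20 + 1) = 11.55.
Rank 11 is 624 and rank 12 is 641.
Interpolate: 624 + 0.55·(641 − 624) = 624 + 0.55·17 = 633.35.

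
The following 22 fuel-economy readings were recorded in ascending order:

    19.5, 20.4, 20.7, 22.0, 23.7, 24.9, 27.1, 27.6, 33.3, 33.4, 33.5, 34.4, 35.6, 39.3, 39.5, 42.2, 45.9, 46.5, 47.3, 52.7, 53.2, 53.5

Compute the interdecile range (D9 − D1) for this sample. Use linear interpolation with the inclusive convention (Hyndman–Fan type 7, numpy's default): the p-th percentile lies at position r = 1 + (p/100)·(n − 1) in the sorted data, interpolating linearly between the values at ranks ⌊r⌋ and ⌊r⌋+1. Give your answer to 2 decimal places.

31.33

n = 22.
P10: r = 3.1; ranks 3–4 are 20.7, 22.0; interpolating gives 20.83.
P90: r = 19.9; ranks 19–20 are 47.3, 52.7; interpolating gives 52.16.
Difference: 52.16 − 20.83 = 31.33.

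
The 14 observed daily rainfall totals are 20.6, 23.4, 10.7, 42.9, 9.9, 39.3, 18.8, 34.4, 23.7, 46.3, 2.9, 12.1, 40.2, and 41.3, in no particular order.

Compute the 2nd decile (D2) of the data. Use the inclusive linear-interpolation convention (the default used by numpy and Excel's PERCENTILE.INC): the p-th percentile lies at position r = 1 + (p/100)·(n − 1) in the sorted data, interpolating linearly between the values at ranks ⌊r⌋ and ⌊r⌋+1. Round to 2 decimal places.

11.54

Sorted: 2.9, 9.9, 10.7, 12.1, 18.8, 20.6, 23.4, 23.7, 34.4, 39.3, 40.2, 41.3, 42.9, 46.3.
n = 14.
r = 1 + (20/100)·(14 − 1) = 1 + 2.6 = 3.6.
Rank 3 is 10.7 and rank 4 is 12.1.
Interpolate: 10.7 + 0.6·(12.1 − 10.7) = 10.7 + 0.6·1.4 = 11.54.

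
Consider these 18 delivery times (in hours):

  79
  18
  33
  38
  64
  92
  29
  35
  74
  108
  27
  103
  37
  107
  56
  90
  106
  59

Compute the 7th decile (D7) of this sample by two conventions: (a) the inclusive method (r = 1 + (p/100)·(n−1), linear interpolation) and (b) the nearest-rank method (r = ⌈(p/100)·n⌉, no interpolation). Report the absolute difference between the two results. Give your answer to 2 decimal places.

Sorted: 18, 27, 29, 33, 35, 37, 38, 56, 59, 64, 74, 79, 90, 92, 103, 106, 107, 108.
n = 18.
(a) r = 12.9; between ranks 12 (79) and 13 (90): 88.9.
(b) the nearest-rank method: rank 13 → 90.
|88.9 − 90| = 1.1.

1.10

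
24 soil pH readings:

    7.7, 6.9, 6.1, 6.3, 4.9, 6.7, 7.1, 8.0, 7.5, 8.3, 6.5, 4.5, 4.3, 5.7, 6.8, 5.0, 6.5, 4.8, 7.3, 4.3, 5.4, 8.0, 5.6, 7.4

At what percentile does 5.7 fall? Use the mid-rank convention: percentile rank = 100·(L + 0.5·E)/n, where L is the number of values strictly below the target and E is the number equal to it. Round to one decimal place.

Sorted: 4.3, 4.3, 4.5, 4.8, 4.9, 5.0, 5.4, 5.6, 5.7, 6.1, 6.3, 6.5, 6.5, 6.7, 6.8, 6.9, 7.1, 7.3, 7.4, 7.5, 7.7, 8.0, 8.0, 8.3.
Count below 5.7: L = 8; count equal: E = 1; n = 24.
Percentile rank = 100·(8 + 0.5·1)/24 = 100·8.5/24 = 35.42.

35.4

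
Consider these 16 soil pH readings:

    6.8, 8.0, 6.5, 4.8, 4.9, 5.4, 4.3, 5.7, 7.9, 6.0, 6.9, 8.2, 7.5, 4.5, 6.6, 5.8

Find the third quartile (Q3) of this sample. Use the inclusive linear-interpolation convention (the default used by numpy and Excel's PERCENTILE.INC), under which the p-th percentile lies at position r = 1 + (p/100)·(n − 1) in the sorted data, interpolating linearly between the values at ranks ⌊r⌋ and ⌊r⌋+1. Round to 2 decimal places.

Sorted: 4.3, 4.5, 4.8, 4.9, 5.4, 5.7, 5.8, 6.0, 6.5, 6.6, 6.8, 6.9, 7.5, 7.9, 8.0, 8.2.
n = 16.
r = 1 + (75/100)·(16 − 1) = 1 + 11.25 = 12.25.
Rank 12 is 6.9 and rank 13 is 7.5.
Interpolate: 6.9 + 0.25·(7.5 − 6.9) = 6.9 + 0.25·0.6 = 7.05.

7.05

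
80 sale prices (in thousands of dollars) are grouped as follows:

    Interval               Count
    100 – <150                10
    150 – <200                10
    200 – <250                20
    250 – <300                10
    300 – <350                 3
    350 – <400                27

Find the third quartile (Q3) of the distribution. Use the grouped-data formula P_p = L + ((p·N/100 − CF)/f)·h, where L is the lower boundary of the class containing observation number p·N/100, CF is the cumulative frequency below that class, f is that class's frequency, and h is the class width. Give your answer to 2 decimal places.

N = 80; target position k = 75/100 · 80 = 60.
Cumulative frequencies: 10, 20, 40, 50, 53, 80.
Observation 60 falls in the class 350 – <400.
L = 350, CF = 53, f = 27, h = 50.
P75 = 350 + ((60 − 53)/27)·50 = 350 + 12.963 = 362.963.

362.96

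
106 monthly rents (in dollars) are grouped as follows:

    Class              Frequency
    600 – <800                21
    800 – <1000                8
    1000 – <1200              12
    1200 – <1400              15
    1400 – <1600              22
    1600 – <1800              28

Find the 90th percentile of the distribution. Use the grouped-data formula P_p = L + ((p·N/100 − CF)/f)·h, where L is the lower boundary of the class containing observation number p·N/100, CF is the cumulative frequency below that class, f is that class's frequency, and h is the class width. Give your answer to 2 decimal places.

N = 106; target position k = 90/100 · 106 = 95.4.
Cumulative frequencies: 21, 29, 41, 56, 78, 106.
Observation 95.4 falls in the class 1600 – <1800.
L = 1600, CF = 78, f = 28, h = 200.
P90 = 1600 + ((95.4 − 78)/28)·200 = 1600 + 124.286 = 1724.29.

1724.29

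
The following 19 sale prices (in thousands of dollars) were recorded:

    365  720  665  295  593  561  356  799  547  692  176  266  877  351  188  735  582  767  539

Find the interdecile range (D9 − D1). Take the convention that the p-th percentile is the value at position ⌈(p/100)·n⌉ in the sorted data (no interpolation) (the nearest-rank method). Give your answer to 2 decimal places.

611.00

Sorted: 176, 188, 266, 295, 351, 356, 365, 539, 547, 561, 582, 593, 665, 692, 720, 735, 767, 799, 877.
n = 19.
P10: rank ⌈10/100·19⌉ = 2 → 188.
P90: rank ⌈90/100·19⌉ = 18 → 799.
Difference: 799 − 188 = 611.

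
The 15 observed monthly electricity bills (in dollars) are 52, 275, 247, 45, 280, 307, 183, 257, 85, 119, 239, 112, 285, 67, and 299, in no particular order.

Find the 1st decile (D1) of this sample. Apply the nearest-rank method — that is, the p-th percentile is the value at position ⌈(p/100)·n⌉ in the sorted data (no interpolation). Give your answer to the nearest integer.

52

Sorted: 45, 52, 67, 85, 112, 119, 183, 239, 247, 257, 275, 280, 285, 299, 307.
n = 15.
Position = ⌈10/100 · 15⌉ = ⌈1.5⌉ = 2.
The value at rank 2 is 52.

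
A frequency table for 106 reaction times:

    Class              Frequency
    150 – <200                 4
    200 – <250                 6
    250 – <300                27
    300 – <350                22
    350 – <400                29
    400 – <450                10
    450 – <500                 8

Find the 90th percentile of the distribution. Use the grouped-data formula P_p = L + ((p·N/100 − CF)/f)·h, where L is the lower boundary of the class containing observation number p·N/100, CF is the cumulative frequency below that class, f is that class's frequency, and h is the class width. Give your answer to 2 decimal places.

437.00

N = 106; target position k = 90/100 · 106 = 95.4.
Cumulative frequencies: 4, 10, 37, 59, 88, 98, 106.
Observation 95.4 falls in the class 400 – <450.
L = 400, CF = 88, f = 10, h = 50.
P90 = 400 + ((95.4 − 88)/10)·50 = 400 + 37 = 437.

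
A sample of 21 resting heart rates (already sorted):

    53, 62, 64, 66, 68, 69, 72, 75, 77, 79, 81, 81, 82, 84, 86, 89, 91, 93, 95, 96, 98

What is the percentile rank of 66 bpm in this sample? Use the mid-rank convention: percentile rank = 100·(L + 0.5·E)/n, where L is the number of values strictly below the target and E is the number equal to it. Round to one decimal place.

Count below 66: L = 3; count equal: E = 1; n = 21.
Percentile rank = 100·(3 + 0.5·1)/21 = 100·3.5/21 = 16.67.

16.7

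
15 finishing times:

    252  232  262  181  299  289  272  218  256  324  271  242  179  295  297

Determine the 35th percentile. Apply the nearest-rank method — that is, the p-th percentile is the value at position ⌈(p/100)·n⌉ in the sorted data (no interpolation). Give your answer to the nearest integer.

252

Sorted: 179, 181, 218, 232, 242, 252, 256, 262, 271, 272, 289, 295, 297, 299, 324.
n = 15.
Position = ⌈35/100 · 15⌉ = ⌈5.25⌉ = 6.
The value at rank 6 is 252.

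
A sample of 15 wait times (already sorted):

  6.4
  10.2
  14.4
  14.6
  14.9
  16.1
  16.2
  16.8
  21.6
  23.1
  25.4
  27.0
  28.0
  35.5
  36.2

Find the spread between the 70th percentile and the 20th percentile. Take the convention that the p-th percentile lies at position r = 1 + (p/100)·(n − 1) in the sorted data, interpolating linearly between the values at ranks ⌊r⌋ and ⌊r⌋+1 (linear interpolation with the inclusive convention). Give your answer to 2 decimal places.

n = 15.
P20: r = 3.8; ranks 3–4 are 14.4, 14.6; interpolating gives 14.56.
P70: r = 10.8; ranks 10–11 are 23.1, 25.4; interpolating gives 24.94.
Difference: 24.94 − 14.56 = 10.38.

10.38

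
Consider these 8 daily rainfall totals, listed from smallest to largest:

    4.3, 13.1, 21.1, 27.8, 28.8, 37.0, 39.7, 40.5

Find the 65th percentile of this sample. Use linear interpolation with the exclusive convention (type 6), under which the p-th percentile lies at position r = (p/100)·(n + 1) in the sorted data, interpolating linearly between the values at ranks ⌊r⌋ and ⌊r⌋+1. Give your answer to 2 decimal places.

35.77

n = 8.
r = (65/100)·(8 + 1) = 5.85.
Rank 5 is 28.8 and rank 6 is 37.0.
Interpolate: 28.8 + 0.85·(37.0 − 28.8) = 28.8 + 0.85·8.2 = 35.77.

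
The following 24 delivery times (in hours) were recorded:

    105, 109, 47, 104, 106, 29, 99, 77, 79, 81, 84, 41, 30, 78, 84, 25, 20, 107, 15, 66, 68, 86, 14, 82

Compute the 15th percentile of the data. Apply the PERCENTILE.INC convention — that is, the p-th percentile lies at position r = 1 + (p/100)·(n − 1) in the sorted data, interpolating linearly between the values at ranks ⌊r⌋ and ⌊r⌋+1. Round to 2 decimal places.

Sorted: 14, 15, 20, 25, 29, 30, 41, 47, 66, 68, 77, 78, 79, 81, 82, 84, 84, 86, 99, 104, 105, 106, 107, 109.
n = 24.
r = 1 + (15/100)·(24 − 1) = 1 + 3.45 = 4.45.
Rank 4 is 25 and rank 5 is 29.
Interpolate: 25 + 0.45·(29 − 25) = 25 + 0.45·4 = 26.8.

26.80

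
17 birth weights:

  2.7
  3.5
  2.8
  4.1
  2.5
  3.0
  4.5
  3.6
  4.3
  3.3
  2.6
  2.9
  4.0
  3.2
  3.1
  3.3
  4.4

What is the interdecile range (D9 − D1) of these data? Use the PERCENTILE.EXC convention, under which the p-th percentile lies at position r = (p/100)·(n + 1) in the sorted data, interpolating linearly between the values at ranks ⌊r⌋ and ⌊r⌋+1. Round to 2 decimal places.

1.84

Sorted: 2.5, 2.6, 2.7, 2.8, 2.9, 3.0, 3.1, 3.2, 3.3, 3.3, 3.5, 3.6, 4.0, 4.1, 4.3, 4.4, 4.5.
n = 17.
P10: r = 1.8; ranks 1–2 are 2.5, 2.6; interpolating gives 2.58.
P90: r = 16.2; ranks 16–17 are 4.4, 4.5; interpolating gives 4.42.
Difference: 4.42 − 2.58 = 1.84.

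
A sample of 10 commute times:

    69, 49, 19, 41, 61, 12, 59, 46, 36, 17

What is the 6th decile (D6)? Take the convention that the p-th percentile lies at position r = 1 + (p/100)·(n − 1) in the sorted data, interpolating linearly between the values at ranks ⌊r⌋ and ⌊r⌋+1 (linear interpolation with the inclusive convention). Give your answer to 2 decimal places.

47.20

Sorted: 12, 17, 19, 36, 41, 46, 49, 59, 61, 69.
n = 10.
r = 1 + (60/100)·(10 − 1) = 1 + 5.4 = 6.4.
Rank 6 is 46 and rank 7 is 49.
Interpolate: 46 + 0.4·(49 − 46) = 46 + 0.4·3 = 47.2.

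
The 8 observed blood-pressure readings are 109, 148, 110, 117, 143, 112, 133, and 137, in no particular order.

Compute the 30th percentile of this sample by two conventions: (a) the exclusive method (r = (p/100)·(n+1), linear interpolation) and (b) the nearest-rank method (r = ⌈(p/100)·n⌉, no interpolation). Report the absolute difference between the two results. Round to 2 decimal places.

0.60

Sorted: 109, 110, 112, 117, 133, 137, 143, 148.
n = 8.
(a) r = 2.7; between ranks 2 (110) and 3 (112): 111.4.
(b) the nearest-rank method: rank 3 → 112.
|111.4 − 112| = 0.6.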